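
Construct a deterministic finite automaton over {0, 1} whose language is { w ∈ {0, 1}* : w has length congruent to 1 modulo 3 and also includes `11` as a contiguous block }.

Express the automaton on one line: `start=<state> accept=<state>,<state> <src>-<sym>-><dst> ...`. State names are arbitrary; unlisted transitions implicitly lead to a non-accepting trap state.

Handle the two conditions separately and then intersect. One (3 states) tracks the input length modulo 3; the other (3 states) tracks whether and how much of `11` has been seen. Each combined state is a pair, one component from each; accept when both components accept.
A 9-state machine:
        0   1  
>  s0   s1  s2 
   s1   s3  s4 
   s2   s3  s5 
   s3   s0  s6 
   s4   s0  s7 
   s5   s7  s7 
   s6   s1  s8 
   s7   s8  s8 
 * s8   s5  s5 
(> = start, * = accepting)

start=s0 accept=s8 s0-0->s1 s0-1->s2 s1-0->s3 s1-1->s4 s2-0->s3 s2-1->s5 s3-0->s0 s3-1->s6 s4-0->s0 s4-1->s7 s5-0->s7 s5-1->s7 s6-0->s1 s6-1->s8 s7-0->s8 s7-1->s8 s8-0->s5 s8-1->s5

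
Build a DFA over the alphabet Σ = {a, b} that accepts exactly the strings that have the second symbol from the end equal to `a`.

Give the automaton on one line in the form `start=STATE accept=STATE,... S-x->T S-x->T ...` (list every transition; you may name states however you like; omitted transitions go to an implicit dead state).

Because acceptance depends on a position counted from the end, the machine has to buffer the most recent 2 symbols. Make each state the string of the last up-to-2 symbols read; on input `x` shift the window left and append `x`. Accept when the buffered window has length 2 and begins with `a`.
7 states suffice.
        a   b  
>  s0   s1  s2 
   s1   s3  s4 
   s2   s5  s6 
 * s3   s3  s4 
 * s4   s5  s6 
   s5   s3  s4 
   s6   s5  s6 
(> = start, * = accepting)

start=s0 accept=s3,s4 s0-a->s1 s0-b->s2 s1-a->s3 s1-b->s4 s2-a->s5 s2-b->s6 s3-a->s3 s3-b->s4 s4-a->s5 s4-b->s6 s5-a->s3 s5-b->s4 s6-a->s5 s6-b->s6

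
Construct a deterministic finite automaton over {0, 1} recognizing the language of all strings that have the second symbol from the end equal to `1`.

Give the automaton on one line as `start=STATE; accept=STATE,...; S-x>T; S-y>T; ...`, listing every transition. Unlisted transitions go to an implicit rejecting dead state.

start=s0; accept=s5,s6; s0-0>s1; s0-1>s2; s1-0>s3; s1-1>s4; s2-0>s5; s2-1>s6; s3-0>s3; s3-1>s4; s4-0>s5; s4-1>s6; s5-0>s3; s5-1>s4; s6-0>s5; s6-1>s6

Because acceptance depends on a position counted from the end, the machine has to buffer the most recent 2 symbols. Make each state the string of the last up-to-2 symbols read; on input `x` shift the window left and append `x`. Accept when the buffered window has length 2 and begins with `1`.
7 states suffice.
        0   1  
>  s0   s1  s2 
   s1   s3  s4 
   s2   s5  s6 
   s3   s3  s4 
   s4   s5  s6 
 * s5   s3  s4 
 * s6   s5  s6 
(> = start, * = accepting)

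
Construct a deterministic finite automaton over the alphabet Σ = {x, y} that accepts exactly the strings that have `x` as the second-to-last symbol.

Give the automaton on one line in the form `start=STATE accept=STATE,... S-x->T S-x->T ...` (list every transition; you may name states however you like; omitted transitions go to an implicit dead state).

start=S0 accept=S3,S4 S0-x->S1 S0-y->S2 S1-x->S3 S1-y->S4 S2-x->S5 S2-y->S6 S3-x->S3 S3-y->S4 S4-x->S5 S4-y->S6 S5-x->S3 S5-y->S4 S6-x->S5 S6-y->S6

Because acceptance depends on a position counted from the end, the machine has to buffer the most recent 2 symbols. Make each state the string of the last up-to-2 symbols read; on input `x` shift the window left and append `x`. Accept when the buffered window has length 2 and begins with `x`.
A 7-state machine:
        x   y  
>  S0   S1  S2 
   S1   S3  S4 
   S2   S5  S6 
 * S3   S3  S4 
 * S4   S5  S6 
   S5   S3  S4 
   S6   S5  S6 
(> = start, * = accepting)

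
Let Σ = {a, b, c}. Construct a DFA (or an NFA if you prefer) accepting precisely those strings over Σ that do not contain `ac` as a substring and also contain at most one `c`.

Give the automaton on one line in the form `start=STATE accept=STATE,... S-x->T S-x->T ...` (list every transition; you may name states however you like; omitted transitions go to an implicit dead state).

start=s0 accept=s0,s1,s2 s0-a->s1 s0-b->s0 s0-c->s2 s1-a->s1 s1-b->s0 s1-c->s3 s2-a->s2 s2-b->s2 s2-c->s3 s3-a->s3 s3-b->s3 s3-c->s3

Handle the two conditions separately and then intersect. One (3 states) tracks partial matches of the forbidden pattern `ac`; the other (3 states) tracks the count of `c`s, saturating at 2. Each combined state is a pair, one component from each; accept when both components accept. After merging equivalent states the machine shrinks.
A 4-state machine:
        a   b   c  
>* s0   s1  s0  s2 
 * s1   s1  s0  s3 
 * s2   s2  s2  s3 
   s3   s3  s3  s3 
(> = start, * = accepting)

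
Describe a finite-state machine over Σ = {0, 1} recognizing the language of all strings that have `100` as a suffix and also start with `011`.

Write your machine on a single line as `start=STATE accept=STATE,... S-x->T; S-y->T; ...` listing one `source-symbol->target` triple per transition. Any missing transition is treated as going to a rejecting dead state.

Handle the two conditions separately and then intersect. The first has 4 states tracking how much of the suffix `100` has currently been matched; the second has 5 states tracking whether the input so far still matches the prefix `011`. A product state is a pair (one from each), accepting exactly when both do. Equivalent product states are then merged.
An 8-state machine:
        0   1  
>  s0   s1  s2 
   s1   s2  s3 
   s2   s2  s2 
   s3   s2  s4 
   s4   s5  s4 
   s5   s6  s4 
 * s6   s7  s4 
   s7   s7  s4 
(> = start, * = accepting)

start=s0; accept=s6; s0-0->s1; s0-1->s2; s1-0->s2; s1-1->s3; s2-0->s2; s2-1->s2; s3-0->s2; s3-1->s4; s4-0->s5; s4-1->s4; s5-0->s6; s5-1->s4; s6-0->s7; s6-1->s4; s7-0->s7; s7-1->s4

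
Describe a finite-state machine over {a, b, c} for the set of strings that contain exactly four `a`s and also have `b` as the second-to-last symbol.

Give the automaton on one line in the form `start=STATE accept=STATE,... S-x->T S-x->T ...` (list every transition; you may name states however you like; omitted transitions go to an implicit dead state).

Handle the two conditions separately and then intersect. The first has 6 states tracking the count of `a`s, saturating at 5; the second has 13 states tracking the last 2 symbols read. A product state is a pair (one from each), accepting exactly when both do. Equivalent product states are then merged.
A 10-state machine:
        a   b   c  
>  q0   q1  q0  q0 
   q1   q2  q1  q1 
   q2   q3  q2  q2 
   q3   q4  q5  q3 
   q4   q6  q7  q4 
   q5   q8  q5  q3 
   q6   q6  q6  q6 
   q7   q6  q9  q8 
 * q8   q6  q7  q4 
 * q9   q6  q9  q8 
(> = start, * = accepting)

start=q0 accept=q8,q9 q0-a->q1 q0-b->q0 q0-c->q0 q1-a->q2 q1-b->q1 q1-c->q1 q2-a->q3 q2-b->q2 q2-c->q2 q3-a->q4 q3-b->q5 q3-c->q3 q4-a->q6 q4-b->q7 q4-c->q4 q5-a->q8 q5-b->q5 q5-c->q3 q6-a->q6 q6-b->q6 q6-c->q6 q7-a->q6 q7-b->q9 q7-c->q8 q8-a->q6 q8-b->q7 q8-c->q4 q9-a->q6 q9-b->q9 q9-c->q8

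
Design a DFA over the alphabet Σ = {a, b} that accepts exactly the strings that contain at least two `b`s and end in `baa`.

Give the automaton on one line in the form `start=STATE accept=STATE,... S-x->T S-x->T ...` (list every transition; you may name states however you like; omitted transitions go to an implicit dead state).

Handle the two conditions separately and then intersect. One (4 states) tracks the count of `b`s, saturating at 3; the other (4 states) tracks how much of the suffix `baa` has currently been matched. Each combined state is a pair, one component from each; accept when both components accept.
With 13 states:
          a    b  
>  q0     q0   q1 
   q1     q2   q3 
   q2     q4   q3 
   q3     q5   q6 
   q4     q7   q3 
   q5     q8   q6 
   q6     q9   q6 
   q7     q7   q3 
 * q8    q10   q6 
   q9    q11   q6 
   q10   q10   q6 
 * q11   q12   q6 
   q12   q12   q6 
(> = start, * = accepting)

start=q0 accept=q8,q11 q0-a->q0 q0-b->q1 q1-a->q2 q1-b->q3 q2-a->q4 q2-b->q3 q3-a->q5 q3-b->q6 q4-a->q7 q4-b->q3 q5-a->q8 q5-b->q6 q6-a->q9 q6-b->q6 q7-a->q7 q7-b->q3 q8-a->q10 q8-b->q6 q9-a->q11 q9-b->q6 q10-a->q10 q10-b->q6 q11-a->q12 q11-b->q6 q12-a->q12 q12-b->q6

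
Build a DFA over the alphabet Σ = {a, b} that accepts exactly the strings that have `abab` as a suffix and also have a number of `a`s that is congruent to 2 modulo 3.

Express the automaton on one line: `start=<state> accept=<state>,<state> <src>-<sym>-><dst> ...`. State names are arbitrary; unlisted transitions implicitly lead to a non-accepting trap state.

Handle the two conditions separately and then intersect. One (5 states) tracks how much of the suffix `abab` has currently been matched; the other (3 states) tracks the count of `a`s modulo 3. Each combined state is a pair, one component from each; accept when both components accept.
15 states suffice.
          a    b  
>  q0     q1   q0 
   q1     q2   q3 
   q2     q4   q5 
   q3     q6   q7 
   q4     q1   q8 
   q5     q9  q10 
   q6     q4  q11 
   q7     q2   q7 
   q8    q12   q0 
   q9     q1  q13 
   q10    q4  q10 
 * q11    q9  q10 
   q12    q2  q14 
   q13   q12   q0 
   q14    q6   q7 
(> = start, * = accepting)

start=q0 accept=q11 q0-a->q1 q0-b->q0 q1-a->q2 q1-b->q3 q2-a->q4 q2-b->q5 q3-a->q6 q3-b->q7 q4-a->q1 q4-b->q8 q5-a->q9 q5-b->q10 q6-a->q4 q6-b->q11 q7-a->q2 q7-b->q7 q8-a->q12 q8-b->q0 q9-a->q1 q9-b->q13 q10-a->q4 q10-b->q10 q11-a->q9 q11-b->q10 q12-a->q2 q12-b->q14 q13-a->q12 q13-b->q0 q14-a->q6 q14-b->q7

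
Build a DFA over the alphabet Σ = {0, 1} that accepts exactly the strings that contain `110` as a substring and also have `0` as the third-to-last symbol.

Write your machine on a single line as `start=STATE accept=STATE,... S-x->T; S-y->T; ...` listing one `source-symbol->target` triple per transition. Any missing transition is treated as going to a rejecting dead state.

Build one automaton per condition and run them in lockstep. The first has 4 states tracking whether and how much of `110` has been seen; the second has 15 states tracking the last 3 symbols read. A product state is a pair (one from each), accepting exactly when both do. Minimizing collapses redundant product states.
A 10-state machine:
        0   1  
>  q0   q0  q1 
   q1   q0  q2 
   q2   q3  q2 
   q3   q4  q5 
   q4   q6  q7 
   q5   q8  q9 
 * q6   q6  q7 
 * q7   q8  q9 
 * q8   q4  q5 
 * q9   q3  q2 
(> = start, * = accepting)

start=q0; accept=q6,q7,q8,q9; q0-0->q0; q0-1->q1; q1-0->q0; q1-1->q2; q2-0->q3; q2-1->q2; q3-0->q4; q3-1->q5; q4-0->q6; q4-1->q7; q5-0->q8; q5-1->q9; q6-0->q6; q6-1->q7; q7-0->q8; q7-1->q9; q8-0->q4; q8-1->q5; q9-0->q3; q9-1->q2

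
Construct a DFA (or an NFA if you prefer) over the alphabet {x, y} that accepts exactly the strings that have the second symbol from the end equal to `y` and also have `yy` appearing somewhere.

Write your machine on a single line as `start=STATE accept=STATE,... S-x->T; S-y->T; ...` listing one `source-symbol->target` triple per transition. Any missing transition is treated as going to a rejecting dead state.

start=q0; accept=q2,q3; q0-x->q0; q0-y->q1; q1-x->q0; q1-y->q2; q2-x->q3; q2-y->q2; q3-x->q4; q3-y->q5; q4-x->q4; q4-y->q5; q5-x->q3; q5-y->q2

Run two small machines in parallel and take their product. One (7 states) tracks the last 2 symbols read; the other (3 states) tracks whether and how much of `yy` has been seen. Each combined state is a pair, one component from each; accept when both components accept. Minimizing collapses redundant product states.
6 states suffice.
        x   y  
>  q0   q0  q1 
   q1   q0  q2 
 * q2   q3  q2 
 * q3   q4  q5 
   q4   q4  q5 
   q5   q3  q2 
(> = start, * = accepting)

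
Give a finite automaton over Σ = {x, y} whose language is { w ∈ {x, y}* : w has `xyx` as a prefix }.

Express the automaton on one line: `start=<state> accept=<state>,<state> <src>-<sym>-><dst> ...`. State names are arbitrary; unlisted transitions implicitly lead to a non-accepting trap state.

start=s0 accept=s3 s0-x->s1 s0-y->s4 s1-x->s4 s1-y->s2 s2-x->s3 s2-y->s4 s3-x->s3 s3-y->s3 s4-x->s4 s4-y->s4

Check the first 3 symbols one by one: s0 through s2 record how many have matched `xyx` so far; any wrong symbol goes to the dead state s4. After all 3 match we enter the accepting sink s3.
A 5-state machine:
        x   y  
>  s0   s1  s4 
   s1   s4  s2 
   s2   s3  s4 
 * s3   s3  s3 
   s4   s4  s4 
(> = start, * = accepting)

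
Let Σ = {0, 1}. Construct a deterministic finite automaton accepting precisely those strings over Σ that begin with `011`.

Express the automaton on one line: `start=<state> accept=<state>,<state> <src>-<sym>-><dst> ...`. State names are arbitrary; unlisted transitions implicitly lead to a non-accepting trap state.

start=A accept=D A-0->B A-1->E B-0->E B-1->C C-0->E C-1->D D-0->D D-1->D E-0->E E-1->E

Walk along `011` while the input agrees: from A take `0` to B, and so on. Any deviation drops to the rejecting sink E. Once D is reached the prefix is confirmed and every continuation is accepted.
       0  1 
>  A   B  E 
   B   E  C 
   C   E  D 
 * D   D  D 
   E   E  E 
(> = start, * = accepting)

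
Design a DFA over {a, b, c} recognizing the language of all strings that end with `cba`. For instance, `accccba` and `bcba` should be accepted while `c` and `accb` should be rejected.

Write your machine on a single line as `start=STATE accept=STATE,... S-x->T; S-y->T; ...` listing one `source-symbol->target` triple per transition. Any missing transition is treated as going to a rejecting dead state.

start=s0; accept=s3; s0-a->s0; s0-b->s0; s0-c->s1; s1-a->s0; s1-b->s2; s1-c->s1; s2-a->s3; s2-b->s0; s2-c->s1; s3-a->s0; s3-b->s0; s3-c->s1

Let each state record the length of the longest suffix of the input read so far that is also a prefix of `cba`. s1 means the last symbol is `c`; s2 means the last 2 symbols are `cb`; s3 means the last 3 symbols are `cba`. Accept only at s3, where the string currently ends in `cba`.
A 4-state machine:
        a   b   c  
>  s0   s0  s0  s1 
   s1   s0  s2  s1 
   s2   s3  s0  s1 
 * s3   s0  s0  s1 
(> = start, * = accepting)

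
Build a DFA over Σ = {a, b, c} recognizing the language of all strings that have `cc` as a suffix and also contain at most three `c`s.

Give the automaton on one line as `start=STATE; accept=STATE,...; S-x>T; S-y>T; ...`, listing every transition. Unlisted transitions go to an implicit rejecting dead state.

start=S0; accept=S3,S6; S0-a>S0; S0-b>S0; S0-c>S1; S1-a>S2; S1-b>S2; S1-c>S3; S2-a>S2; S2-b>S2; S2-c>S4; S3-a>S5; S3-b>S5; S3-c>S6; S4-a>S5; S4-b>S5; S4-c>S6; S5-a>S5; S5-b>S5; S5-c>S5; S6-a>S5; S6-b>S5; S6-c>S5

Build one automaton per condition and run them in lockstep. One (3 states) tracks how much of the suffix `cc` has currently been matched; the other (5 states) tracks the count of `c`s, saturating at 4. Each combined state is a pair, one component from each; accept when both components accept. After merging equivalent states the machine shrinks.
7 states suffice.
        a   b   c  
>  S0   S0  S0  S1 
   S1   S2  S2  S3 
   S2   S2  S2  S4 
 * S3   S5  S5  S6 
   S4   S5  S5  S6 
   S5   S5  S5  S5 
 * S6   S5  S5  S5 
(> = start, * = accepting)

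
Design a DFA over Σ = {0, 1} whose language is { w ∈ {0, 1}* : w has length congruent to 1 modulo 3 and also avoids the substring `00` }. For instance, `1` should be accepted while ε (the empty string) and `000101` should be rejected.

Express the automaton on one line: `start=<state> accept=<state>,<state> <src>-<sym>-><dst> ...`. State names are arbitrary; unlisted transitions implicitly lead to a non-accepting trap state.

Handle the two conditions separately and then intersect. One (3 states) tracks the input length modulo 3; the other (3 states) tracks partial matches of the forbidden pattern `00`. Each combined state is a pair, one component from each; accept when both components accept.
        0   1  
>  s0   s1  s2 
 * s1   s3  s4 
 * s2   s5  s4 
   s3   s6  s6 
   s4   s7  s0 
   s5   s6  s0 
   s6   s8  s8 
   s7   s8  s2 
   s8   s3  s3 
(> = start, * = accepting)

start=s0 accept=s1,s2 s0-0->s1 s0-1->s2 s1-0->s3 s1-1->s4 s2-0->s5 s2-1->s4 s3-0->s6 s3-1->s6 s4-0->s7 s4-1->s0 s5-0->s6 s5-1->s0 s6-0->s8 s6-1->s8 s7-0->s8 s7-1->s2 s8-0->s3 s8-1->s3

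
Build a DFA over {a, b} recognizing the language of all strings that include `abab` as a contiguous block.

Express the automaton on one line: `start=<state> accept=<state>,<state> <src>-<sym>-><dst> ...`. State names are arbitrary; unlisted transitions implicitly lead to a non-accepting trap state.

States q0..q3 record the length of the longest prefix of `abab` that matches the current input suffix. Reaching q4 means `abab` has been seen, and we stay there forever. Accept from q4.
With 5 states:
        a   b  
>  q0   q1  q0 
   q1   q1  q2 
   q2   q3  q0 
   q3   q1  q4 
 * q4   q4  q4 
(> = start, * = accepting)

start=q0 accept=q4 q0-a->q1 q0-b->q0 q1-a->q1 q1-b->q2 q2-a->q3 q2-b->q0 q3-a->q1 q3-b->q4 q4-a->q4 q4-b->q4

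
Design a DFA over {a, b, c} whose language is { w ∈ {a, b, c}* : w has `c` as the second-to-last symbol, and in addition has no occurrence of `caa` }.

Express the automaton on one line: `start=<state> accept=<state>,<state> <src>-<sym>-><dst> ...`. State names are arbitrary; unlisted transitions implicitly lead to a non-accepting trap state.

start=q0 accept=q10,q11,q12 q0-a->q1 q0-b->q2 q0-c->q3 q1-a->q4 q1-b->q5 q1-c->q6 q2-a->q7 q2-b->q8 q2-c->q9 q3-a->q10 q3-b->q11 q3-c->q12 q4-a->q4 q4-b->q5 q4-c->q6 q5-a->q7 q5-b->q8 q5-c->q9 q6-a->q10 q6-b->q11 q6-c->q12 q7-a->q4 q7-b->q5 q7-c->q6 q8-a->q7 q8-b->q8 q8-c->q9 q9-a->q10 q9-b->q11 q9-c->q12 q10-a->q13 q10-b->q5 q10-c->q6 q11-a->q7 q11-b->q8 q11-c->q9 q12-a->q10 q12-b->q11 q12-c->q12 q13-a->q13 q13-b->q14 q13-c->q15 q14-a->q16 q14-b->q17 q14-c->q18 q15-a->q19 q15-b->q20 q15-c->q21 q16-a->q13 q16-b->q14 q16-c->q15 q17-a->q16 q17-b->q17 q17-c->q18 q18-a->q19 q18-b->q20 q18-c->q21 q19-a->q13 q19-b->q14 q19-c->q15 q20-a->q16 q20-b->q17 q20-c->q18 q21-a->q19 q21-b->q20 q21-c->q21

Run two small machines in parallel and take their product. One (13 states) tracks the last 2 symbols read; the other (4 states) tracks partial matches of the forbidden pattern `caa`. Each combined state is a pair, one component from each; accept when both components accept.
22 states suffice.
          a    b    c  
>  q0     q1   q2   q3 
   q1     q4   q5   q6 
   q2     q7   q8   q9 
   q3    q10  q11  q12 
   q4     q4   q5   q6 
   q5     q7   q8   q9 
   q6    q10  q11  q12 
   q7     q4   q5   q6 
   q8     q7   q8   q9 
   q9    q10  q11  q12 
 * q10   q13   q5   q6 
 * q11    q7   q8   q9 
 * q12   q10  q11  q12 
   q13   q13  q14  q15 
   q14   q16  q17  q18 
   q15   q19  q20  q21 
   q16   q13  q14  q15 
   q17   q16  q17  q18 
   q18   q19  q20  q21 
   q19   q13  q14  q15 
   q20   q16  q17  q18 
   q21   q19  q20  q21 
(> = start, * = accepting)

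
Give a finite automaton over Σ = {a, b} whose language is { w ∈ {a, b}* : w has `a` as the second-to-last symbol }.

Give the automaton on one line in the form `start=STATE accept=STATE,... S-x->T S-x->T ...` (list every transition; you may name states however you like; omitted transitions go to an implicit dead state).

start=s0 accept=s3,s4 s0-a->s1 s0-b->s2 s1-a->s3 s1-b->s4 s2-a->s5 s2-b->s6 s3-a->s3 s3-b->s4 s4-a->s5 s4-b->s6 s5-a->s3 s5-b->s4 s6-a->s5 s6-b->s6

Because acceptance depends on a position counted from the end, the machine has to buffer the most recent 2 symbols. Make each state the string of the last up-to-2 symbols read; on input `x` shift the window left and append `x`. Accept when the buffered window has length 2 and begins with `a`.
With 7 states:
        a   b  
>  s0   s1  s2 
   s1   s3  s4 
   s2   s5  s6 
 * s3   s3  s4 
 * s4   s5  s6 
   s5   s3  s4 
   s6   s5  s6 
(> = start, * = accepting)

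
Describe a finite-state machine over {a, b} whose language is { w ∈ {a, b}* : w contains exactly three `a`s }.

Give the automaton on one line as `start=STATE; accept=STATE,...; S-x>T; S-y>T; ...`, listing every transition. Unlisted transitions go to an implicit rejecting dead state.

Count `a`s, saturating at 4: states s0 through s3 mean 0 through 3 `a`s seen; s4 means more than 3. Each `a` increments (capped at s4); other symbols loop. Accept from {s3}.
        a   b  
>  s0   s1  s0 
   s1   s2  s1 
   s2   s3  s2 
 * s3   s4  s3 
   s4   s4  s4 
(> = start, * = accepting)

start=s0; accept=s3; s0-a>s1; s0-b>s0; s1-a>s2; s1-b>s1; s2-a>s3; s2-b>s2; s3-a>s4; s3-b>s3; s4-a>s4; s4-b>s4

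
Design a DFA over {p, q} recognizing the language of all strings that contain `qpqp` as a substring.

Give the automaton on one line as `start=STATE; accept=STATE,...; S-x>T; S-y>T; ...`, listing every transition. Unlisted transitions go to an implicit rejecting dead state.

States S0..S3 record the length of the longest prefix of `qpqp` that matches the current input suffix. Reaching S4 means `qpqp` has been seen, and we stay there forever. Accept from S4.
With 5 states:
        p   q  
>  S0   S0  S1 
   S1   S2  S1 
   S2   S0  S3 
   S3   S4  S1 
 * S4   S4  S4 
(> = start, * = accepting)

start=S0; accept=S4; S0-p>S0; S0-q>S1; S1-p>S2; S1-q>S1; S2-p>S0; S2-q>S3; S3-p>S4; S3-q>S1; S4-p>S4; S4-q>S4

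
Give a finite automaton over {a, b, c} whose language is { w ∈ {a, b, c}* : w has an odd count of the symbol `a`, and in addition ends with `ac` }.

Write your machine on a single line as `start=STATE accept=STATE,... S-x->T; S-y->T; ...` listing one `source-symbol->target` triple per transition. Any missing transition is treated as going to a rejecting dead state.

start=q0; accept=q3; q0-a->q1; q0-b->q0; q0-c->q0; q1-a->q0; q1-b->q2; q1-c->q3; q2-a->q0; q2-b->q2; q2-c->q2; q3-a->q0; q3-b->q2; q3-c->q2

Run two small machines in parallel and take their product. The first has 2 states tracking the count of `a`s modulo 2; the second has 3 states tracking how much of the suffix `ac` has currently been matched. A product state is a pair (one from each), accepting exactly when both do. After merging equivalent states the machine shrinks.
4 states suffice.
        a   b   c  
>  q0   q1  q0  q0 
   q1   q0  q2  q3 
   q2   q0  q2  q2 
 * q3   q0  q2  q2 
(> = start, * = accepting)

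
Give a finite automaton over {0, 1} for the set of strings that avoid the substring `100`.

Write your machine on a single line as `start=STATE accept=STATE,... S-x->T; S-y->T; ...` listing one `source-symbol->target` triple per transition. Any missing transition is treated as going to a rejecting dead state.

start=q0; accept=q0,q1,q2; q0-0->q0; q0-1->q1; q1-0->q2; q1-1->q1; q2-0->q3; q2-1->q1; q3-0->q3; q3-1->q3

Track partial matches of the forbidden pattern `100`. State q3 is a dead state reached once `100` has occurred; every other state accepts. q0 means no part of `100` is currently matched.
A 4-state machine:
        0   1  
>* q0   q0  q1 
 * q1   q2  q1 
 * q2   q3  q1 
   q3   q3  q3 
(> = start, * = accepting)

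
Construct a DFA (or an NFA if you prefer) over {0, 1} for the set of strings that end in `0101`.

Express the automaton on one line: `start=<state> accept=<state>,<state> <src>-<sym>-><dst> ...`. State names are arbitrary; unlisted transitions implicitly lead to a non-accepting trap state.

Let each state record the length of the longest suffix of the input read so far that is also a prefix of `0101`. s1 means the last symbol is `0`; s2 means the last 2 symbols are `01`; s3 means the last 3 symbols are `010`; s4 means the last 4 symbols are `0101`. Accept only at s4, where the string currently ends in `0101`.
5 states suffice.
        0   1  
>  s0   s1  s0 
   s1   s1  s2 
   s2   s3  s0 
   s3   s1  s4 
 * s4   s3  s0 
(> = start, * = accepting)

start=s0 accept=s4 s0-0->s1 s0-1->s0 s1-0->s1 s1-1->s2 s2-0->s3 s2-1->s0 s3-0->s1 s3-1->s4 s4-0->s3 s4-1->s0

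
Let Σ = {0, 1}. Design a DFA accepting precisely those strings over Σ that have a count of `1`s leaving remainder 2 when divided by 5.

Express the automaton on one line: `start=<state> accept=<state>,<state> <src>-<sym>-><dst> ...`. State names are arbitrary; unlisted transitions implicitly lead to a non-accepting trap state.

start=q0 accept=q2 q0-0->q0 q0-1->q1 q1-0->q1 q1-1->q2 q2-0->q2 q2-1->q3 q3-0->q3 q3-1->q4 q4-0->q4 q4-1->q0

Keep the running count of `1`s modulo 5: each `1` advances along the cycle q0 → q1 → q2 → q3 → q4 → q0 while other symbols loop. Accept at q2.
5 states suffice.
        0   1  
>  q0   q0  q1 
   q1   q1  q2 
 * q2   q2  q3 
   q3   q3  q4 
   q4   q4  q0 
(> = start, * = accepting)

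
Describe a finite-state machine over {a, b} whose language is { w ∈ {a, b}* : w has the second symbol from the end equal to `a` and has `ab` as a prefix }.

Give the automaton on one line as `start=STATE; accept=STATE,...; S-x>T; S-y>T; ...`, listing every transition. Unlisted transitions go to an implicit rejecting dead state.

start=q0; accept=q3,q6; q0-a>q1; q0-b>q2; q1-a>q2; q1-b>q3; q2-a>q2; q2-b>q2; q3-a>q4; q3-b>q5; q4-a>q6; q4-b>q3; q5-a>q4; q5-b>q5; q6-a>q6; q6-b>q3

Build one automaton per condition and run them in lockstep. The first has 7 states tracking the last 2 symbols read; the second has 4 states tracking whether the input so far still matches the prefix `ab`. A product state is a pair (one from each), accepting exactly when both do. Equivalent product states are then merged.
With 7 states:
        a   b  
>  q0   q1  q2 
   q1   q2  q3 
   q2   q2  q2 
 * q3   q4  q5 
   q4   q6  q3 
   q5   q4  q5 
 * q6   q6  q3 
(> = start, * = accepting)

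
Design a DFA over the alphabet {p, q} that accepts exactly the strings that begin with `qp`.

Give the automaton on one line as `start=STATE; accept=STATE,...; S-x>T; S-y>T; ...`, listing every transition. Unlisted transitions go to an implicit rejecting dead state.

Check the first 2 symbols one by one: S0 through S1 record how many have matched `qp` so far; any wrong symbol goes to the dead state S3. After all 2 match we enter the accepting sink S2.
        p   q  
>  S0   S3  S1 
   S1   S2  S3 
 * S2   S2  S2 
   S3   S3  S3 
(> = start, * = accepting)

start=S0; accept=S2; S0-p>S3; S0-q>S1; S1-p>S2; S1-q>S3; S2-p>S2; S2-q>S2; S3-p>S3; S3-q>S3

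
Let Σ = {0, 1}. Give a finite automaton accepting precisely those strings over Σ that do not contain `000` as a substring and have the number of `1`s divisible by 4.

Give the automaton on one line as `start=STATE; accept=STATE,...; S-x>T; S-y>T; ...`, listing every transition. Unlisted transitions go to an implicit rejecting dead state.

Handle the two conditions separately and then intersect. One (4 states) tracks partial matches of the forbidden pattern `000`; the other (4 states) tracks the count of `1`s modulo 4. Each combined state is a pair, one component from each; accept when both components accept. Equivalent product states are then merged.
With 13 states:
          0    1  
>* q0     q1   q2 
 * q1     q3   q2 
   q2     q4   q5 
 * q3     q6   q2 
   q4     q7   q5 
   q5     q8   q9 
   q6     q6   q6 
   q7     q6   q5 
   q8    q10   q9 
   q9    q11   q0 
   q10    q6   q9 
   q11   q12   q0 
   q12    q6   q0 
(> = start, * = accepting)

start=q0; accept=q0,q1,q3; q0-0>q1; q0-1>q2; q1-0>q3; q1-1>q2; q2-0>q4; q2-1>q5; q3-0>q6; q3-1>q2; q4-0>q7; q4-1>q5; q5-0>q8; q5-1>q9; q6-0>q6; q6-1>q6; q7-0>q6; q7-1>q5; q8-0>q10; q8-1>q9; q9-0>q11; q9-1>q0; q10-0>q6; q10-1>q9; q11-0>q12; q11-1>q0; q12-0>q6; q12-1>q0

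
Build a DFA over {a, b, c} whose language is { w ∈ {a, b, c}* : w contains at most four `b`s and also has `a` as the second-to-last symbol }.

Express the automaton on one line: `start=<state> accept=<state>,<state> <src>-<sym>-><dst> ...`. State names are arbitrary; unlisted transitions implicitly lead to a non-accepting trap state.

start=q0 accept=q3,q4,q5,q8,q9,q12,q13,q16,q17,q20 q0-a->q1 q0-b->q2 q0-c->q0 q1-a->q3 q1-b->q4 q1-c->q5 q2-a->q6 q2-b->q7 q2-c->q2 q3-a->q3 q3-b->q4 q3-c->q5 q4-a->q6 q4-b->q7 q4-c->q2 q5-a->q1 q5-b->q2 q5-c->q0 q6-a->q8 q6-b->q9 q6-c->q4 q7-a->q10 q7-b->q11 q7-c->q7 q8-a->q8 q8-b->q9 q8-c->q4 q9-a->q10 q9-b->q11 q9-c->q7 q10-a->q12 q10-b->q13 q10-c->q9 q11-a->q14 q11-b->q15 q11-c->q11 q12-a->q12 q12-b->q13 q12-c->q9 q13-a->q14 q13-b->q15 q13-c->q11 q14-a->q16 q14-b->q17 q14-c->q13 q15-a->q18 q15-b->q19 q15-c->q15 q16-a->q16 q16-b->q17 q16-c->q13 q17-a->q18 q17-b->q19 q17-c->q15 q18-a->q20 q18-b->q19 q18-c->q17 q19-a->q19 q19-b->q19 q19-c->q19 q20-a->q20 q20-b->q19 q20-c->q17

Handle the two conditions separately and then intersect. One (6 states) tracks the count of `b`s, saturating at 5; the other (13 states) tracks the last 2 symbols read. Each combined state is a pair, one component from each; accept when both components accept. After merging equivalent states the machine shrinks.
          a    b    c  
>  q0     q1   q2   q0 
   q1     q3   q4   q5 
   q2     q6   q7   q2 
 * q3     q3   q4   q5 
 * q4     q6   q7   q2 
 * q5     q1   q2   q0 
   q6     q8   q9   q4 
   q7    q10  q11   q7 
 * q8     q8   q9   q4 
 * q9    q10  q11   q7 
   q10   q12  q13   q9 
   q11   q14  q15  q11 
 * q12   q12  q13   q9 
 * q13   q14  q15  q11 
   q14   q16  q17  q13 
   q15   q18  q19  q15 
 * q16   q16  q17  q13 
 * q17   q18  q19  q15 
   q18   q20  q19  q17 
   q19   q19  q19  q19 
 * q20   q20  q19  q17 
(> = start, * = accepting)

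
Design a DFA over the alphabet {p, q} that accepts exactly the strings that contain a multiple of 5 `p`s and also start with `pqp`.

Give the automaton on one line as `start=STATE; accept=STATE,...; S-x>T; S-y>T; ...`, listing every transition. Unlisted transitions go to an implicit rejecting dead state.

Run two small machines in parallel and take their product. The first has 5 states tracking the count of `p`s modulo 5; the second has 5 states tracking whether the input so far still matches the prefix `pqp`. A product state is a pair (one from each), accepting exactly when both do. Minimizing collapses redundant product states.
With 9 states:
        p   q  
>  S0   S1  S2 
   S1   S2  S3 
   S2   S2  S2 
   S3   S4  S2 
   S4   S5  S4 
   S5   S6  S5 
   S6   S7  S6 
 * S7   S8  S7 
   S8   S4  S8 
(> = start, * = accepting)

start=S0; accept=S7; S0-p>S1; S0-q>S2; S1-p>S2; S1-q>S3; S2-p>S2; S2-q>S2; S3-p>S4; S3-q>S2; S4-p>S5; S4-q>S4; S5-p>S6; S5-q>S5; S6-p>S7; S6-q>S6; S7-p>S8; S7-q>S7; S8-p>S4; S8-q>S8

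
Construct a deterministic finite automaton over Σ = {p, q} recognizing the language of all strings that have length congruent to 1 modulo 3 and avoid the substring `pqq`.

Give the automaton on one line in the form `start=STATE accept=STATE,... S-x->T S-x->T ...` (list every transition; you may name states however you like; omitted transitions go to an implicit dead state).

Handle the two conditions separately and then intersect. The first has 3 states tracking the input length modulo 3; the second has 4 states tracking partial matches of the forbidden pattern `pqq`. A product state is a pair (one from each), accepting exactly when both do.
A 12-state machine:
       p  q 
>  A   B  C 
 * B   D  E 
 * C   D  F 
   D   G  H 
   E   G  I 
   F   G  A 
   G   B  J 
   H   B  K 
   I   K  K 
 * J   D  L 
   K   L  L 
   L   I  I 
(> = start, * = accepting)

start=A accept=B,C,J A-p->B A-q->C B-p->D B-q->E C-p->D C-q->F D-p->G D-q->H E-p->G E-q->I F-p->G F-q->A G-p->B G-q->J H-p->B H-q->K I-p->K I-q->K J-p->D J-q->L K-p->L K-q->L L-p->I L-q->I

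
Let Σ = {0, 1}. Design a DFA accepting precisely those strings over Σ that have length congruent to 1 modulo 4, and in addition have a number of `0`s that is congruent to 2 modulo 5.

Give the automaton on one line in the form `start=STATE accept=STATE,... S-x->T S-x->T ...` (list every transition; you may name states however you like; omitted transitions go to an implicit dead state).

start=s0 accept=s16 s0-0->s1 s0-1->s2 s1-0->s3 s1-1->s4 s2-0->s4 s2-1->s5 s3-0->s6 s3-1->s7 s4-0->s7 s4-1->s8 s5-0->s8 s5-1->s9 s6-0->s10 s6-1->s11 s7-0->s11 s7-1->s12 s8-0->s12 s8-1->s13 s9-0->s13 s9-1->s0 s10-0->s2 s10-1->s14 s11-0->s14 s11-1->s15 s12-0->s15 s12-1->s16 s13-0->s16 s13-1->s1 s14-0->s5 s14-1->s17 s15-0->s17 s15-1->s18 s16-0->s18 s16-1->s3 s17-0->s9 s17-1->s19 s18-0->s19 s18-1->s6 s19-0->s0 s19-1->s10

Build one automaton per condition and run them in lockstep. One (4 states) tracks the input length modulo 4; the other (5 states) tracks the count of `0`s modulo 5. Each combined state is a pair, one component from each; accept when both components accept.
A 20-state machine:
          0    1  
>  s0     s1   s2 
   s1     s3   s4 
   s2     s4   s5 
   s3     s6   s7 
   s4     s7   s8 
   s5     s8   s9 
   s6    s10  s11 
   s7    s11  s12 
   s8    s12  s13 
   s9    s13   s0 
   s10    s2  s14 
   s11   s14  s15 
   s12   s15  s16 
   s13   s16   s1 
   s14    s5  s17 
   s15   s17  s18 
 * s16   s18   s3 
   s17    s9  s19 
   s18   s19   s6 
   s19    s0  s10 
(> = start, * = accepting)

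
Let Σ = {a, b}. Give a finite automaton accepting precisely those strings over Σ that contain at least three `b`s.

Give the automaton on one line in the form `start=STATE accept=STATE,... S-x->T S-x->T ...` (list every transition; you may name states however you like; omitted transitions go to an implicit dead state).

start=q0 accept=q3,q4 q0-a->q0 q0-b->q1 q1-a->q1 q1-b->q2 q2-a->q2 q2-b->q3 q3-a->q3 q3-b->q4 q4-a->q4 q4-b->q4

Only the number of `b`s matters, and only up to 4. Make a chain q0 → q1 → q2 → q3 → q4 advanced by each `b` (with q4 absorbing); every other symbol self-loops. The accepting set is {q3, q4}.
        a   b  
>  q0   q0  q1 
   q1   q1  q2 
   q2   q2  q3 
 * q3   q3  q4 
 * q4   q4  q4 
(> = start, * = accepting)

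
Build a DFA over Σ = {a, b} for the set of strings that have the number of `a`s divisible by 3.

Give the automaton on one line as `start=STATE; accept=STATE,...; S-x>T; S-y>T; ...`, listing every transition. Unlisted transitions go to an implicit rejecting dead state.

start=s0; accept=s0; s0-a>s1; s0-b>s0; s1-a>s2; s1-b>s1; s2-a>s0; s2-b>s2

Keep the running count of `a`s modulo 3: each `a` advances along the cycle s0 → s1 → s2 → s0 while other symbols loop. Accept at s0.
A 3-state machine:
        a   b  
>* s0   s1  s0 
   s1   s2  s1 
   s2   s0  s2 
(> = start, * = accepting)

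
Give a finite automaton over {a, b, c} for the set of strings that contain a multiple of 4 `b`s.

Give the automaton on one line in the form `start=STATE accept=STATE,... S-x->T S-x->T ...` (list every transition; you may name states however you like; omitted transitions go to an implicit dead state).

start=q0 accept=q0 q0-a->q0 q0-b->q1 q0-c->q0 q1-a->q1 q1-b->q2 q1-c->q1 q2-a->q2 q2-b->q3 q2-c->q2 q3-a->q3 q3-b->q0 q3-c->q3

The only thing that matters is how many `b`s have appeared, reduced mod 4. Use one state per residue: q0 for 0, …, q3 for 3. Reading `b` moves to the next residue; anything else stays put. q0 is accepting.
With 4 states:
        a   b   c  
>* q0   q0  q1  q0 
   q1   q1  q2  q1 
   q2   q2  q3  q2 
   q3   q3  q0  q3 
(> = start, * = accepting)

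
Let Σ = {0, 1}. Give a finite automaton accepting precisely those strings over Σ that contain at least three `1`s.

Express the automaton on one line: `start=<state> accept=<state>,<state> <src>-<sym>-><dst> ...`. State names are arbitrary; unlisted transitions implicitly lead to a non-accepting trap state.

start=S0 accept=S3,S4 S0-0->S0 S0-1->S1 S1-0->S1 S1-1->S2 S2-0->S2 S2-1->S3 S3-0->S3 S3-1->S4 S4-0->S4 S4-1->S4

Count `1`s, saturating at 4: states S0 through S3 mean 0 through 3 `1`s seen; S4 means more than 3. Each `1` increments (capped at S4); other symbols loop. Accept from {S3, S4}.
5 states suffice.
        0   1  
>  S0   S0  S1 
   S1   S1  S2 
   S2   S2  S3 
 * S3   S3  S4 
 * S4   S4  S4 
(> = start, * = accepting)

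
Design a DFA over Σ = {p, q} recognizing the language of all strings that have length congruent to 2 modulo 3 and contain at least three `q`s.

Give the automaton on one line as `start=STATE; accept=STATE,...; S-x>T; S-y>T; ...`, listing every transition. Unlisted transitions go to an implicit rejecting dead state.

start=s0; accept=s11; s0-p>s1; s0-q>s2; s1-p>s3; s1-q>s4; s2-p>s4; s2-q>s5; s3-p>s0; s3-q>s6; s4-p>s6; s4-q>s7; s5-p>s7; s5-q>s8; s6-p>s2; s6-q>s9; s7-p>s9; s7-q>s10; s8-p>s10; s8-q>s10; s9-p>s5; s9-q>s11; s10-p>s11; s10-q>s11; s11-p>s8; s11-q>s8

Run two small machines in parallel and take their product. The first has 3 states tracking the input length modulo 3; the second has 5 states tracking the count of `q`s, saturating at 4. A product state is a pair (one from each), accepting exactly when both do. After merging equivalent states the machine shrinks.
          p    q  
>  s0     s1   s2 
   s1     s3   s4 
   s2     s4   s5 
   s3     s0   s6 
   s4     s6   s7 
   s5     s7   s8 
   s6     s2   s9 
   s7     s9  s10 
   s8    s10  s10 
   s9     s5  s11 
   s10   s11  s11 
 * s11    s8   s8 
(> = start, * = accepting)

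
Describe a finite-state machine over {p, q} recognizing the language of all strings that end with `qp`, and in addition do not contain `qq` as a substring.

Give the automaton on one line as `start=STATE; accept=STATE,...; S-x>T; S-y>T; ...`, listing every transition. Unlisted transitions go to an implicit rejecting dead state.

Handle the two conditions separately and then intersect. One (3 states) tracks how much of the suffix `qp` has currently been matched; the other (3 states) tracks partial matches of the forbidden pattern `qq`. Each combined state is a pair, one component from each; accept when both components accept. After merging equivalent states the machine shrinks.
4 states suffice.
       p  q 
>  A   A  B 
   B   C  D 
 * C   A  B 
   D   D  D 
(> = start, * = accepting)

start=A; accept=C; A-p>A; A-q>B; B-p>C; B-q>D; C-p>A; C-q>B; D-p>D; D-q>D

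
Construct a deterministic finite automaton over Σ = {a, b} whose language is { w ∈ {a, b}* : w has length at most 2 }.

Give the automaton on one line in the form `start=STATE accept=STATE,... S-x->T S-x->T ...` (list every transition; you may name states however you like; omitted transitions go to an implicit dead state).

Count input length up to 3: every symbol moves from q0 toward q3, which means 'more than 2' and absorbs. Accept from {q0, q1, q2}.
A 4-state machine:
        a   b  
>* q0   q1  q1 
 * q1   q2  q2 
 * q2   q3  q3 
   q3   q3  q3 
(> = start, * = accepting)

start=q0 accept=q0,q1,q2 q0-a->q1 q0-b->q1 q1-a->q2 q1-b->q2 q2-a->q3 q2-b->q3 q3-a->q3 q3-b->q3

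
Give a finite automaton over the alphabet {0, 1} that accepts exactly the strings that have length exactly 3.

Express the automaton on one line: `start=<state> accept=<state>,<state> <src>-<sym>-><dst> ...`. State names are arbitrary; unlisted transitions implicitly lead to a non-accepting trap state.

start=S0 accept=S3 S0-0->S1 S0-1->S1 S1-0->S2 S1-1->S2 S2-0->S3 S2-1->S3 S3-0->S4 S3-1->S4 S4-0->S4 S4-1->S4

Count input length up to 4: every symbol moves from S0 toward S4, which means 'more than 3' and absorbs. Accept from {S3}.
A 5-state machine:
        0   1  
>  S0   S1  S1 
   S1   S2  S2 
   S2   S3  S3 
 * S3   S4  S4 
   S4   S4  S4 
(> = start, * = accepting)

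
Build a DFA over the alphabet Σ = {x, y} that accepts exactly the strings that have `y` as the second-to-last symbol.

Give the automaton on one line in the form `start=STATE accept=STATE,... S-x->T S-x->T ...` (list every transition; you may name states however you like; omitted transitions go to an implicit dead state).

start=S0 accept=S5,S6 S0-x->S1 S0-y->S2 S1-x->S3 S1-y->S4 S2-x->S5 S2-y->S6 S3-x->S3 S3-y->S4 S4-x->S5 S4-y->S6 S5-x->S3 S5-y->S4 S6-x->S5 S6-y->S6

Because acceptance depends on a position counted from the end, the machine has to buffer the most recent 2 symbols. Make each state the string of the last up-to-2 symbols read; on input `x` shift the window left and append `x`. Accept when the buffered window has length 2 and begins with `y`.
With 7 states:
        x   y  
>  S0   S1  S2 
   S1   S3  S4 
   S2   S5  S6 
   S3   S3  S4 
   S4   S5  S6 
 * S5   S3  S4 
 * S6   S5  S6 
(> = start, * = accepting)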